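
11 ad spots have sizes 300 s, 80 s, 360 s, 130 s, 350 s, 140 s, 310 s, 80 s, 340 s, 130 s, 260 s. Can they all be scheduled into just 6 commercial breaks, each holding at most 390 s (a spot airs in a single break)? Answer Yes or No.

No

Total = 2480 s; ⌈2480/390⌉ = 7.
At least 7 commercial breaks are required, but only 6 are allowed.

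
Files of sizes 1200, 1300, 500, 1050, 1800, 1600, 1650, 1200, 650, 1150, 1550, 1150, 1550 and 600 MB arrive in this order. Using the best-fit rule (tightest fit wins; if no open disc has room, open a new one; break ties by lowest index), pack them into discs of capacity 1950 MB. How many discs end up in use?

11

  1200 → disc 1 (new)  [load 1200/1950]
  1300 → disc 2 (new)  [load 1300/1950]
  500 → disc 2  [load 1800/1950]
  1050 → disc 3 (new)  [load 1050/1950]
  1800 → disc 4 (new)  [load 1800/1950]
  1600 → disc 5 (new)  [load 1600/1950]
  1650 → disc 6 (new)  [load 1650/1950]
  1200 → disc 7 (new)  [load 1200/1950]
  650 → disc 1  [load 1850/1950]
  1150 → disc 8 (new)  [load 1150/1950]
  1550 → disc 9 (new)  [load 1550/1950]
  1150 → disc 10 (new)  [load 1150/1950]
  1550 → disc 11 (new)  [load 1550/1950]
  600 → disc 7  [load 1800/1950]
11 discs opened.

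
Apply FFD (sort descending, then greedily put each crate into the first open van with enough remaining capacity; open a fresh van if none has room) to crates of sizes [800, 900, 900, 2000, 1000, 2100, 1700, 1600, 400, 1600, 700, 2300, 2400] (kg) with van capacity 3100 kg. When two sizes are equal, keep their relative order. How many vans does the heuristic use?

7

Sorted descending: 2400, 2300, 2100, 2000, 1700, 1600, 1600, 1000, 900, 900, 800, 700, 400.
  2400 → van 1 (new)  [load 2400/3100]
  2300 → van 2 (new)  [load 2300/3100]
  2100 → van 3 (new)  [load 2100/3100]
  2000 → van 4 (new)  [load 2000/3100]
  1700 → van 5 (new)  [load 1700/3100]
  1600 → van 6 (new)  [load 1600/3100]
  1600 → van 7 (new)  [load 1600/3100]
  1000 → van 3  [load 3100/3100]
  900 → van 4  [load 2900/3100]
  900 → van 5  [load 2600/3100]
  800 → van 2  [load 3100/3100]
  700 → van 1  [load 3100/3100]
  400 → van 5  [load 3000/3100]
7 vans opened.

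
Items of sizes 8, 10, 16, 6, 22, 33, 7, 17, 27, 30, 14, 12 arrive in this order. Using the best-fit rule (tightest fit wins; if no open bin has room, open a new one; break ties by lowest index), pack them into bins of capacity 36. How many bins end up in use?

7

  8 → bin 1 (new)  [load 8/36]
  10 → bin 1  [load 18/36]
  16 → bin 1  [load 34/36]
  6 → bin 2 (new)  [load 6/36]
  22 → bin 2  [load 28/36]
  33 → bin 3 (new)  [load 33/36]
  7 → bin 2  [load 35/36]
  17 → bin 4 (new)  [load 17/36]
  27 → bin 5 (new)  [load 27/36]
  30 → bin 6 (new)  [load 30/36]
  14 → bin 4  [load 31/36]
  12 → bin 7 (new)  [load 12/36]
7 bins opened.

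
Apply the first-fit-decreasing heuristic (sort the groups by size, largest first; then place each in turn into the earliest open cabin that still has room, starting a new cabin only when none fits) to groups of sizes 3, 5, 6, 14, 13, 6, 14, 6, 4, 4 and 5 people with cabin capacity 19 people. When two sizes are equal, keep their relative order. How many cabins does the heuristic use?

5

Sorted descending: 14, 14, 13, 6, 6, 6, 5, 5, 4, 4, 3.
  14 → cabin 1 (new)  [load 14/19]
  14 → cabin 2 (new)  [load 14/19]
  13 → cabin 3 (new)  [load 13/19]
  6 → cabin 3  [load 19/19]
  6 → cabin 4 (new)  [load 6/19]
  6 → cabin 4  [load 12/19]
  5 → cabin 1  [load 19/19]
  5 → cabin 2  [load 19/19]
  4 → cabin 4  [load 16/19]
  4 → cabin 5 (new)  [load 4/19]
  3 → cabin 4  [load 19/19]
5 cabins opened.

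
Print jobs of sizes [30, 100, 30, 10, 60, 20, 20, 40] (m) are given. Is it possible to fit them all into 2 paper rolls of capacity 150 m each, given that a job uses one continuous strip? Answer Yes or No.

No

Total = 310 m; ⌈310/150⌉ = 3.
At least 3 paper rolls are required, but only 2 are allowed.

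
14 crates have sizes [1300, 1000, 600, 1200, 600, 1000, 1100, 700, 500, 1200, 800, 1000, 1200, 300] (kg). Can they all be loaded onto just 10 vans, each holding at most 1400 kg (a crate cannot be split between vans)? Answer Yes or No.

No

Total = 12500 kg; ⌈12500/1400⌉ = 9.
The bound of 9 does not rule out 10, but exhaustive search shows no assignment into 10 vans of capacity 1400 kg exists — the minimum is 11.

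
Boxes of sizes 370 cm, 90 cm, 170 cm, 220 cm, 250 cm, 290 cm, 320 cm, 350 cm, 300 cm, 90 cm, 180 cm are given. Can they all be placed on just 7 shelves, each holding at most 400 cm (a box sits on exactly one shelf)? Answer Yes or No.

No

Total = 2630 cm; ⌈2630/400⌉ = 7.
The bound of 7 does not rule out 7, but exhaustive search shows no assignment into 7 shelves of capacity 400 cm exists — the minimum is 8.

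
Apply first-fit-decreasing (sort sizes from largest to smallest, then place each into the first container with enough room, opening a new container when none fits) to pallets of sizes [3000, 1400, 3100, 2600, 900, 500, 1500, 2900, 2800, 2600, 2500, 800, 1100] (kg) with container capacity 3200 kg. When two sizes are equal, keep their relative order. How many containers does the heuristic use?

9

Sorted descending: 3100, 3000, 2900, 2800, 2600, 2600, 2500, 1500, 1400, 1100, 900, 800, 500.
  3100 → container 1 (new)  [load 3100/3200]
  3000 → container 2 (new)  [load 3000/3200]
  2900 → container 3 (new)  [load 2900/3200]
  2800 → container 4 (new)  [load 2800/3200]
  2600 → container 5 (new)  [load 2600/3200]
  2600 → container 6 (new)  [load 2600/3200]
  2500 → container 7 (new)  [load 2500/3200]
  1500 → container 8 (new)  [load 1500/3200]
  1400 → container 8  [load 2900/3200]
  1100 → container 9 (new)  [load 1100/3200]
  900 → container 9  [load 2000/3200]
  800 → container 9  [load 2800/3200]
  500 → container 5  [load 3100/3200]
9 containers opened.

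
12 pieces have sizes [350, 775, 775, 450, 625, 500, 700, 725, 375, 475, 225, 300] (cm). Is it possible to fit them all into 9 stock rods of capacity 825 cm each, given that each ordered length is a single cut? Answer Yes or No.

A valid assignment using 9 stock rods:
  stock rod 1: 775 = 775
  stock rod 2: 775 = 775
  stock rod 3: 725 = 725
  stock rod 4: 700 = 700
  stock rod 5: 625 = 625
  stock rod 6: 500 + 300 = 800
  stock rod 7: 475 + 350 = 825
  stock rod 8: 450 + 375 = 825
  stock rod 9: 225 = 225
Every load is within 825 cm, so 9 stock rods suffice.

Yes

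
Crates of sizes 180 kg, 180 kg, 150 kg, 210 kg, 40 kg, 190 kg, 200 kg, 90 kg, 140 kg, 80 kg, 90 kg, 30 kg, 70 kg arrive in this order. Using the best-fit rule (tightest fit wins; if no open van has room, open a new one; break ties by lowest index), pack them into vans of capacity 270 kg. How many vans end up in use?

  180 → van 1 (new)  [load 180/270]
  180 → van 2 (new)  [load 180/270]
  150 → van 3 (new)  [load 150/270]
  210 → van 4 (new)  [load 210/270]
  40 → van 4  [load 250/270]
  190 → van 5 (new)  [load 190/270]
  200 → van 6 (new)  [load 200/270]
  90 → van 1  [load 270/270]
  140 → van 7 (new)  [load 140/270]
  80 → van 5  [load 270/270]
  90 → van 2  [load 270/270]
  30 → van 6  [load 230/270]
  70 → van 3  [load 220/270]
7 vans opened.

7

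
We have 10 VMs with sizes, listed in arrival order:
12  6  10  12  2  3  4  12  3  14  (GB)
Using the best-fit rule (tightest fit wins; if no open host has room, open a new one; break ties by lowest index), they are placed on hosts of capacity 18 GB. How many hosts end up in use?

5

  12 → host 1 (new)  [load 12/18]
  6 → host 1  [load 18/18]
  10 → host 2 (new)  [load 10/18]
  12 → host 3 (new)  [load 12/18]
  2 → host 3  [load 14/18]
  3 → host 3  [load 17/18]
  4 → host 2  [load 14/18]
  12 → host 4 (new)  [load 12/18]
  3 → host 2  [load 17/18]
  14 → host 5 (new)  [load 14/18]
5 hosts opened.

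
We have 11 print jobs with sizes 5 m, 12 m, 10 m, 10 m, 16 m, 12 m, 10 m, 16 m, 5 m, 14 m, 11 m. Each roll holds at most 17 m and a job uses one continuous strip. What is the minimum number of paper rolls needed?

9

Total = 16 + 16 + 14 + 12 + 12 + 11 + 10 + 10 + 10 + 5 + 5 = 121 m.
Lower bound: ⌈121/17⌉ = 8 paper rolls.
Also, 9 print jobs each exceed 17/2 m, and no two of those can share a roll, so at least 9 paper rolls are needed.
A packing using 9 paper rolls:
  roll 1: 16 = 16
  roll 2: 16 = 16
  roll 3: 14 = 14
  roll 4: 12 + 5 = 17
  roll 5: 12 + 5 = 17
  roll 6: 11 = 11
  roll 7: 10 = 10
  roll 8: 10 = 10
  roll 9: 10 = 10
This matches the lower bound, so 9 is optimal.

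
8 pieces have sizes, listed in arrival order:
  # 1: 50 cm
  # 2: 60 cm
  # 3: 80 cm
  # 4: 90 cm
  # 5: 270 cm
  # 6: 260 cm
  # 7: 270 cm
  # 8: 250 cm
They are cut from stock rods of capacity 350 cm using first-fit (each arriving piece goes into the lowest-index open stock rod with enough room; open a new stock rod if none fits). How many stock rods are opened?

  50 → stock rod 1 (new)  [load 50/350]
  60 → stock rod 1  [load 110/350]
  80 → stock rod 1  [load 190/350]
  90 → stock rod 1  [load 280/350]
  270 → stock rod 2 (new)  [load 270/350]
  260 → stock rod 3 (new)  [load 260/350]
  270 → stock rod 4 (new)  [load 270/350]
  250 → stock rod 5 (new)  [load 250/350]
5 stock rods opened.

5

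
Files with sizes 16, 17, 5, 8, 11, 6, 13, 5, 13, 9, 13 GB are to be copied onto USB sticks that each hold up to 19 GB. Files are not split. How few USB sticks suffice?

7

Total = 17 + 16 + 13 + 13 + 13 + 11 + 9 + 8 + 6 + 5 + 5 = 116 GB.
Lower bound: ⌈116/19⌉ = 7 USB sticks.
A packing using 7 USB sticks:
  USB stick 1: 17 = 17
  USB stick 2: 16 = 16
  USB stick 3: 13 + 6 = 19
  USB stick 4: 13 + 5 = 18
  USB stick 5: 13 + 5 = 18
  USB stick 6: 11 + 8 = 19
  USB stick 7: 9 = 9
This matches the lower bound, so 7 is optimal.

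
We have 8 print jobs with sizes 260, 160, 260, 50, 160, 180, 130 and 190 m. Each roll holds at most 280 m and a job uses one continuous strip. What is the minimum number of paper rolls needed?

Total = 260 + 260 + 190 + 180 + 160 + 160 + 130 + 50 = 1390 m.
Lower bound: ⌈1390/280⌉ = 5 paper rolls.
Also, 6 print jobs each exceed 140 m, and no two of those can share a roll, so at least 6 paper rolls are needed.
A packing using 7 paper rolls:
  roll 1: 260 = 260
  roll 2: 260 = 260
  roll 3: 190 + 50 = 240
  roll 4: 180 = 180
  roll 5: 160 = 160
  roll 6: 160 = 160
  roll 7: 130 = 130
No arrangement into 6 paper rolls stays within capacity, so 7 is optimal.

7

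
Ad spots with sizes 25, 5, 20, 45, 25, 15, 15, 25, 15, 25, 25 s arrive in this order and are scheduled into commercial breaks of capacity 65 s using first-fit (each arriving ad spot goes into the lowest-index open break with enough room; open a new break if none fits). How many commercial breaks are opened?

4

  25 → break 1 (new)  [load 25/65]
  5 → break 1  [load 30/65]
  20 → break 1  [load 50/65]
  45 → break 2 (new)  [load 45/65]
  25 → break 3 (new)  [load 25/65]
  15 → break 1  [load 65/65]
  15 → break 2  [load 60/65]
  25 → break 3  [load 50/65]
  15 → break 3  [load 65/65]
  25 → break 4 (new)  [load 25/65]
  25 → break 4  [load 50/65]
4 commercial breaks opened.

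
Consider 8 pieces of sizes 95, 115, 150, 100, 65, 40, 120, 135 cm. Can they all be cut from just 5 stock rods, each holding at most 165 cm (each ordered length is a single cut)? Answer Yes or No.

No

Total = 820 cm; ⌈820/165⌉ = 5.
6 pieces each exceed half the capacity and cannot share a stock rod, forcing at least 6 stock rods.
At least 6 stock rods are required, but only 5 are allowed.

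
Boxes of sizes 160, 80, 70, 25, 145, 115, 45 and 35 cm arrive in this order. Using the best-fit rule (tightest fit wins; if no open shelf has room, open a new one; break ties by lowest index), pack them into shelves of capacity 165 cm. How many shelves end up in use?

5

  160 → shelf 1 (new)  [load 160/165]
  80 → shelf 2 (new)  [load 80/165]
  70 → shelf 2  [load 150/165]
  25 → shelf 3 (new)  [load 25/165]
  145 → shelf 4 (new)  [load 145/165]
  115 → shelf 3  [load 140/165]
  45 → shelf 5 (new)  [load 45/165]
  35 → shelf 5  [load 80/165]
5 shelves opened.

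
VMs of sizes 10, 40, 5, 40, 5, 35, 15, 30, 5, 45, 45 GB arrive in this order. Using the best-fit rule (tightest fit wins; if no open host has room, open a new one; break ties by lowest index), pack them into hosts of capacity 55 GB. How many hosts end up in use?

  10 → host 1 (new)  [load 10/55]
  40 → host 1  [load 50/55]
  5 → host 1  [load 55/55]
  40 → host 2 (new)  [load 40/55]
  5 → host 2  [load 45/55]
  35 → host 3 (new)  [load 35/55]
  15 → host 3  [load 50/55]
  30 → host 4 (new)  [load 30/55]
  5 → host 3  [load 55/55]
  45 → host 5 (new)  [load 45/55]
  45 → host 6 (new)  [load 45/55]
6 hosts opened.

6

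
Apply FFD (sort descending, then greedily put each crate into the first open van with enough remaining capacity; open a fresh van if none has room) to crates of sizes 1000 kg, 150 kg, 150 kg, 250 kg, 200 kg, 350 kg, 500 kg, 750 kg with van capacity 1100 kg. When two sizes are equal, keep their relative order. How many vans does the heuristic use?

4

Sorted descending: 1000, 750, 500, 350, 250, 200, 150, 150.
  1000 → van 1 (new)  [load 1000/1100]
  750 → van 2 (new)  [load 750/1100]
  500 → van 3 (new)  [load 500/1100]
  350 → van 2  [load 1100/1100]
  250 → van 3  [load 750/1100]
  200 → van 3  [load 950/1100]
  150 → van 3  [load 1100/1100]
  150 → van 4 (new)  [load 150/1100]
4 vans opened.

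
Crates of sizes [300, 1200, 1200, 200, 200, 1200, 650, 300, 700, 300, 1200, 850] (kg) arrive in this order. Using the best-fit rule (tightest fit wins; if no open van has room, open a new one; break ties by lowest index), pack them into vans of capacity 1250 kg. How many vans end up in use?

  300 → van 1 (new)  [load 300/1250]
  1200 → van 2 (new)  [load 1200/1250]
  1200 → van 3 (new)  [load 1200/1250]
  200 → van 1  [load 500/1250]
  200 → van 1  [load 700/1250]
  1200 → van 4 (new)  [load 1200/1250]
  650 → van 5 (new)  [load 650/1250]
  300 → van 1  [load 1000/1250]
  700 → van 6 (new)  [load 700/1250]
  300 → van 6  [load 1000/1250]
  1200 → van 7 (new)  [load 1200/1250]
  850 → van 8 (new)  [load 850/1250]
8 vans opened.

8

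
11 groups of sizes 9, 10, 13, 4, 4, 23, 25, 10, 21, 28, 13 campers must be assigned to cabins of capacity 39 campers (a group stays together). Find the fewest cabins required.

Total = 28 + 25 + 23 + 21 + 13 + 13 + 10 + 10 + 9 + 4 + 4 = 160 campers.
Lower bound: ⌈160/39⌉ = 5 cabins.
A packing using 5 cabins:
  cabin 1: 28 + 10 = 38
  cabin 2: 25 + 13 = 38
  cabin 3: 23 + 13 = 36
  cabin 4: 21 + 10 + 4 + 4 = 39
  cabin 5: 9 = 9
This matches the lower bound, so 5 is optimal.

5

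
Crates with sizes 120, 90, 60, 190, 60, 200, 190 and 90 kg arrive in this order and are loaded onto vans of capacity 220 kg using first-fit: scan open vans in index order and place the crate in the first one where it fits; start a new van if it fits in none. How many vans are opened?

5

  120 → van 1 (new)  [load 120/220]
  90 → van 1  [load 210/220]
  60 → van 2 (new)  [load 60/220]
  190 → van 3 (new)  [load 190/220]
  60 → van 2  [load 120/220]
  200 → van 4 (new)  [load 200/220]
  190 → van 5 (new)  [load 190/220]
  90 → van 2  [load 210/220]
5 vans opened.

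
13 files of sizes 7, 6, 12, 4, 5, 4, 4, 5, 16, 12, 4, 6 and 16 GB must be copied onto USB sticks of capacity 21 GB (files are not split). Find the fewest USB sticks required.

5

Total = 16 + 16 + 12 + 12 + 7 + 6 + 6 + 5 + 5 + 4 + 4 + 4 + 4 = 101 GB.
Lower bound: ⌈101/21⌉ = 5 USB sticks.
A packing using 5 USB sticks:
  USB stick 1: 16 + 5 = 21
  USB stick 2: 16 + 5 = 21
  USB stick 3: 12 + 7 = 19
  USB stick 4: 12 + 4 + 4 = 20
  USB stick 5: 6 + 6 + 4 + 4 = 20
This matches the lower bound, so 5 is optimal.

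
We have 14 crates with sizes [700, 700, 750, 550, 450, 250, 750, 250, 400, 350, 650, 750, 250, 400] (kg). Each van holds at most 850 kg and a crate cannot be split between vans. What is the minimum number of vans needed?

Total = 750 + 750 + 750 + 700 + 700 + 650 + 550 + 450 + 400 + 400 + 350 + 250 + 250 + 250 = 7200 kg.
Lower bound: ⌈7200/850⌉ = 9 vans.
A packing using 10 vans:
  van 1: 750 = 750
  van 2: 750 = 750
  van 3: 750 = 750
  van 4: 700 = 700
  van 5: 700 = 700
  van 6: 650 = 650
  van 7: 550 + 250 = 800
  van 8: 450 + 400 = 850
  van 9: 400 + 350 = 750
  van 10: 250 + 250 = 500
No arrangement into 9 vans stays within capacity, so 10 is optimal.

10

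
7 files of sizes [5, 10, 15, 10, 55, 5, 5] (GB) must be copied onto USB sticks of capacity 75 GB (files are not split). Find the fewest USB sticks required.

Total = 55 + 15 + 10 + 10 + 5 + 5 + 5 = 105 GB.
Lower bound: ⌈105/75⌉ = 2 USB sticks.
A packing using 2 USB sticks:
  USB stick 1: 55 + 15 + 5 = 75
  USB stick 2: 10 + 10 + 5 + 5 = 30
This matches the lower bound, so 2 is optimal.

2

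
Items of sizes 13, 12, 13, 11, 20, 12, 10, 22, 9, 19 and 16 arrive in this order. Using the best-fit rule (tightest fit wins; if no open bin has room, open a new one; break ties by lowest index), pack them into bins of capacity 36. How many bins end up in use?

  13 → bin 1 (new)  [load 13/36]
  12 → bin 1  [load 25/36]
  13 → bin 2 (new)  [load 13/36]
  11 → bin 1  [load 36/36]
  20 → bin 2  [load 33/36]
  12 → bin 3 (new)  [load 12/36]
  10 → bin 3  [load 22/36]
  22 → bin 4 (new)  [load 22/36]
  9 → bin 3  [load 31/36]
  19 → bin 5 (new)  [load 19/36]
  16 → bin 5  [load 35/36]
5 bins opened.

5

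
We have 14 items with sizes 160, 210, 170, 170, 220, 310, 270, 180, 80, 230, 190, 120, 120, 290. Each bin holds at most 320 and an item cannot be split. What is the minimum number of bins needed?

Total = 310 + 290 + 270 + 230 + 220 + 210 + 190 + 180 + 170 + 170 + 160 + 120 + 120 + 80 = 2720.
Lower bound: ⌈2720/320⌉ = 9 bins.
Also, 10 items each exceed 160, and no two of those can share a bin, so at least 10 bins are needed.
A packing using 11 bins:
  bin 1: 310 = 310
  bin 2: 290 = 290
  bin 3: 270 = 270
  bin 4: 230 + 80 = 310
  bin 5: 220 = 220
  bin 6: 210 = 210
  bin 7: 190 + 120 = 310
  bin 8: 180 + 120 = 300
  bin 9: 170 = 170
  bin 10: 170 = 170
  bin 11: 160 = 160
No arrangement into 10 bins stays within capacity, so 11 is optimal.

11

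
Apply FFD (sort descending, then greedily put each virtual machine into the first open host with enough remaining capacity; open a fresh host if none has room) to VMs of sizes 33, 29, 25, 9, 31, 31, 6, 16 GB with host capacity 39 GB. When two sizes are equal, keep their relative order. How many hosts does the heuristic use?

Sorted descending: 33, 31, 31, 29, 25, 16, 9, 6.
  33 → host 1 (new)  [load 33/39]
  31 → host 2 (new)  [load 31/39]
  31 → host 3 (new)  [load 31/39]
  29 → host 4 (new)  [load 29/39]
  25 → host 5 (new)  [load 25/39]
  16 → host 6 (new)  [load 16/39]
  9 → host 4  [load 38/39]
  6 → host 1  [load 39/39]
6 hosts opened.

6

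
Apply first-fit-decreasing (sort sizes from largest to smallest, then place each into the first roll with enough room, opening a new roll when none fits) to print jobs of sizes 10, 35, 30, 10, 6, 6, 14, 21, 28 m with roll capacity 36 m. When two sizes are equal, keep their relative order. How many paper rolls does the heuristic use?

5

Sorted descending: 35, 30, 28, 21, 14, 10, 10, 6, 6.
  35 → roll 1 (new)  [load 35/36]
  30 → roll 2 (new)  [load 30/36]
  28 → roll 3 (new)  [load 28/36]
  21 → roll 4 (new)  [load 21/36]
  14 → roll 4  [load 35/36]
  10 → roll 5 (new)  [load 10/36]
  10 → roll 5  [load 20/36]
  6 → roll 2  [load 36/36]
  6 → roll 3  [load 34/36]
5 paper rolls opened.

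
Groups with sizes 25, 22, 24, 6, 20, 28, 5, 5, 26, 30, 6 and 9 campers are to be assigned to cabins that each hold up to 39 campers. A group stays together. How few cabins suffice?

Total = 30 + 28 + 26 + 25 + 24 + 22 + 20 + 9 + 6 + 6 + 5 + 5 = 206 campers.
Lower bound: ⌈206/39⌉ = 6 cabins.
Also, 7 groups each exceed 39/2 campers, and no two of those can share a cabin, so at least 7 cabins are needed.
A packing using 7 cabins:
  cabin 1: 30 + 9 = 39
  cabin 2: 28 + 6 + 5 = 39
  cabin 3: 26 + 6 + 5 = 37
  cabin 4: 25 = 25
  cabin 5: 24 = 24
  cabin 6: 22 = 22
  cabin 7: 20 = 20
This matches the lower bound, so 7 is optimal.

7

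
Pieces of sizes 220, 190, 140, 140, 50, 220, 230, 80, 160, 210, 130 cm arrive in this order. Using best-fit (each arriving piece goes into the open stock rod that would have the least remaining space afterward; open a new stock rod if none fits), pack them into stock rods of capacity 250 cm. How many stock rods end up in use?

9

  220 → stock rod 1 (new)  [load 220/250]
  190 → stock rod 2 (new)  [load 190/250]
  140 → stock rod 3 (new)  [load 140/250]
  140 → stock rod 4 (new)  [load 140/250]
  50 → stock rod 2  [load 240/250]
  220 → stock rod 5 (new)  [load 220/250]
  230 → stock rod 6 (new)  [load 230/250]
  80 → stock rod 3  [load 220/250]
  160 → stock rod 7 (new)  [load 160/250]
  210 → stock rod 8 (new)  [load 210/250]
  130 → stock rod 9 (new)  [load 130/250]
9 stock rods opened.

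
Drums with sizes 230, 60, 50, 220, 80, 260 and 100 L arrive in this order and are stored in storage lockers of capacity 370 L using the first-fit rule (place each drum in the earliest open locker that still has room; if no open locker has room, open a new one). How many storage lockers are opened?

  230 → locker 1 (new)  [load 230/370]
  60 → locker 1  [load 290/370]
  50 → locker 1  [load 340/370]
  220 → locker 2 (new)  [load 220/370]
  80 → locker 2  [load 300/370]
  260 → locker 3 (new)  [load 260/370]
  100 → locker 3  [load 360/370]
3 storage lockers opened.

3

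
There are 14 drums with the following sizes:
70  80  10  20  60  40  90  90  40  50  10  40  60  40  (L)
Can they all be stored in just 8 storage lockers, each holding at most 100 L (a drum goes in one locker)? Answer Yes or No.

A valid assignment using 8 storage lockers:
  locker 1: 90 + 10 = 100
  locker 2: 90 + 10 = 100
  locker 3: 80 + 20 = 100
  locker 4: 70 = 70
  locker 5: 60 + 40 = 100
  locker 6: 60 + 40 = 100
  locker 7: 50 + 40 = 90
  locker 8: 40 = 40
Every load is within 100 L, so 8 storage lockers suffice.

Yes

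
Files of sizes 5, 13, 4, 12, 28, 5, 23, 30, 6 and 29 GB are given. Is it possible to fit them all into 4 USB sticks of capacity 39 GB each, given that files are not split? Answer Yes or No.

Total = 155 GB; ⌈155/39⌉ = 4.
The bound of 4 does not rule out 4, but exhaustive search shows no assignment into 4 USB sticks of capacity 39 GB exists — the minimum is 5.

No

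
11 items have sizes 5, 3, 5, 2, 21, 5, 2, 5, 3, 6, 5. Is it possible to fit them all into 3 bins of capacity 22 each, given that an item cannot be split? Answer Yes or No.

Yes

A valid assignment using 3 bins:
  bin 1: 21 = 21
  bin 2: 6 + 5 + 5 + 5 = 21
  bin 3: 5 + 5 + 3 + 3 + 2 + 2 = 20
Every load is within 22, so 3 bins suffice.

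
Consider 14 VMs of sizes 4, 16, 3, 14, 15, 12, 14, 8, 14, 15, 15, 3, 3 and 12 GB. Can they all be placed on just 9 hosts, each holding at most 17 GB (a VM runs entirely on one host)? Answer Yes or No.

Total = 148 GB; ⌈148/17⌉ = 9.
The bound of 9 does not rule out 9, but exhaustive search shows no assignment into 9 hosts of capacity 17 GB exists — the minimum is 10.

No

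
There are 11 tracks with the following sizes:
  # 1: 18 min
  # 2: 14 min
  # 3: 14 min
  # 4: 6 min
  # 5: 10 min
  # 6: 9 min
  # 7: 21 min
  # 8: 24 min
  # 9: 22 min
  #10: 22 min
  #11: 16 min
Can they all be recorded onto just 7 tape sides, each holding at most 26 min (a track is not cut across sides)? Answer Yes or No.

Total = 176 min; ⌈176/26⌉ = 7.
8 tracks each exceed half the capacity and cannot share a side, forcing at least 8 tape sides.
At least 8 tape sides are required, but only 7 are allowed.

No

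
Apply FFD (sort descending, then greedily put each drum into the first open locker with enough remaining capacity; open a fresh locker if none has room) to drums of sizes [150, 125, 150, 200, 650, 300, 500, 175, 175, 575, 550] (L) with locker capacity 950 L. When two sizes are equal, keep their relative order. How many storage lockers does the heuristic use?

Sorted descending: 650, 575, 550, 500, 300, 200, 175, 175, 150, 150, 125.
  650 → locker 1 (new)  [load 650/950]
  575 → locker 2 (new)  [load 575/950]
  550 → locker 3 (new)  [load 550/950]
  500 → locker 4 (new)  [load 500/950]
  300 → locker 1  [load 950/950]
  200 → locker 2  [load 775/950]
  175 → locker 2  [load 950/950]
  175 → locker 3  [load 725/950]
  150 → locker 3  [load 875/950]
  150 → locker 4  [load 650/950]
  125 → locker 4  [load 775/950]
4 storage lockers opened.

4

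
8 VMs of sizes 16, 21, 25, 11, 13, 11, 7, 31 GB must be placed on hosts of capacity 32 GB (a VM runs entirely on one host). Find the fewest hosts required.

Total = 31 + 25 + 21 + 16 + 13 + 11 + 11 + 7 = 135 GB.
Lower bound: ⌈135/32⌉ = 5 hosts.
A packing using 5 hosts:
  host 1: 31 = 31
  host 2: 25 + 7 = 32
  host 3: 21 + 11 = 32
  host 4: 16 + 13 = 29
  host 5: 11 = 11
This matches the lower bound, so 5 is optimal.

5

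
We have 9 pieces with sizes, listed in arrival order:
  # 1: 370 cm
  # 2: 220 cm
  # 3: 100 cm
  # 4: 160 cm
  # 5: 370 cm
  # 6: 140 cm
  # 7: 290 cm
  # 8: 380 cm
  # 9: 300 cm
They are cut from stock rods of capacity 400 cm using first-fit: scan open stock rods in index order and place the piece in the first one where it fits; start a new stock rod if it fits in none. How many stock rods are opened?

  370 → stock rod 1 (new)  [load 370/400]
  220 → stock rod 2 (new)  [load 220/400]
  100 → stock rod 2  [load 320/400]
  160 → stock rod 3 (new)  [load 160/400]
  370 → stock rod 4 (new)  [load 370/400]
  140 → stock rod 3  [load 300/400]
  290 → stock rod 5 (new)  [load 290/400]
  380 → stock rod 6 (new)  [load 380/400]
  300 → stock rod 7 (new)  [load 300/400]
7 stock rods opened.

7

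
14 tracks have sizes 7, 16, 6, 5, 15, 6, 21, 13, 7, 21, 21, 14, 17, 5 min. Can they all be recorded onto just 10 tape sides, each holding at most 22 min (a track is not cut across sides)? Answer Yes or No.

A valid assignment using 9 tape sides:
  side 1: 21 = 21
  side 2: 21 = 21
  side 3: 21 = 21
  side 4: 17 + 5 = 22
  side 5: 16 + 6 = 22
  side 6: 15 + 7 = 22
  side 7: 14 + 7 = 21
  side 8: 13 + 6 = 19
  side 9: 5 = 5
That uses only 9 ≤ 10, so 10 tape sides are enough.

Yes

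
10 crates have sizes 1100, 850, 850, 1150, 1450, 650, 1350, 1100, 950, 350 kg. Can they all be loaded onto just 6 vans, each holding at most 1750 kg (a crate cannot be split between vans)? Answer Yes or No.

No

Total = 9800 kg; ⌈9800/1750⌉ = 6.
The bound of 6 does not rule out 6, but exhaustive search shows no assignment into 6 vans of capacity 1750 kg exists — the minimum is 7.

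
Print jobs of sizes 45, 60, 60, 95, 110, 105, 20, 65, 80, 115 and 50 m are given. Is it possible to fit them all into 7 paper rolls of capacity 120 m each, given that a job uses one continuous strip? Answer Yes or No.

Total = 805 m; ⌈805/120⌉ = 7.
The bound of 7 does not rule out 7, but exhaustive search shows no assignment into 7 paper rolls of capacity 120 m exists — the minimum is 8.

No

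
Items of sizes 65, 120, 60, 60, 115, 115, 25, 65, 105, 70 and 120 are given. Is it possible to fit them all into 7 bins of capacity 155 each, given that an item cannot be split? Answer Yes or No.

Total = 920; ⌈920/155⌉ = 6.
The bound of 6 does not rule out 7, but exhaustive search shows no assignment into 7 bins of capacity 155 exists — the minimum is 8.

No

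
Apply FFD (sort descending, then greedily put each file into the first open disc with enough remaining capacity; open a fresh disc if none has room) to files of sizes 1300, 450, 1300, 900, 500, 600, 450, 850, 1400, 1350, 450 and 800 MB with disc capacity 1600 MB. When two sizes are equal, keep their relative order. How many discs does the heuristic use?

8

Sorted descending: 1400, 1350, 1300, 1300, 900, 850, 800, 600, 500, 450, 450, 450.
  1400 → disc 1 (new)  [load 1400/1600]
  1350 → disc 2 (new)  [load 1350/1600]
  1300 → disc 3 (new)  [load 1300/1600]
  1300 → disc 4 (new)  [load 1300/1600]
  900 → disc 5 (new)  [load 900/1600]
  850 → disc 6 (new)  [load 850/1600]
  800 → disc 7 (new)  [load 800/1600]
  600 → disc 5  [load 1500/1600]
  500 → disc 6  [load 1350/1600]
  450 → disc 7  [load 1250/1600]
  450 → disc 8 (new)  [load 450/1600]
  450 → disc 8  [load 900/1600]
8 discs opened.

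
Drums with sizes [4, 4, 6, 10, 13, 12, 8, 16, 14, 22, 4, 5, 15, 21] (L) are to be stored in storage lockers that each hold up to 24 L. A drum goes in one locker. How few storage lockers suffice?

Total = 22 + 21 + 16 + 15 + 14 + 13 + 12 + 10 + 8 + 6 + 5 + 4 + 4 + 4 = 154 L.
Lower bound: ⌈154/24⌉ = 7 storage lockers.
A packing using 7 storage lockers:
  locker 1: 22 = 22
  locker 2: 21 = 21
  locker 3: 16 + 8 = 24
  locker 4: 15 + 6 = 21
  locker 5: 14 + 10 = 24
  locker 6: 13 + 5 + 4 = 22
  locker 7: 12 + 4 + 4 = 20
This matches the lower bound, so 7 is optimal.

7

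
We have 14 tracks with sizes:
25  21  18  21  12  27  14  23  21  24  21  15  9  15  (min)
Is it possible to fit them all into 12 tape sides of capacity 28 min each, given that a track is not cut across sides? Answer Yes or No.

Yes

A valid assignment using 12 tape sides:
  side 1: 27 = 27
  side 2: 25 = 25
  side 3: 24 = 24
  side 4: 23 = 23
  side 5: 21 = 21
  side 6: 21 = 21
  side 7: 21 = 21
  side 8: 21 = 21
  side 9: 18 + 9 = 27
  side 10: 15 + 12 = 27
  side 11: 15 = 15
  side 12: 14 = 14
Every load is within 28 min, so 12 tape sides suffice.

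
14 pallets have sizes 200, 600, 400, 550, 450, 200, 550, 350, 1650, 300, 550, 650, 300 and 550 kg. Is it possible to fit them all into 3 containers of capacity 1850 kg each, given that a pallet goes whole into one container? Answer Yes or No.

Total = 7300 kg; ⌈7300/1850⌉ = 4.
At least 4 containers are required, but only 3 are allowed.

No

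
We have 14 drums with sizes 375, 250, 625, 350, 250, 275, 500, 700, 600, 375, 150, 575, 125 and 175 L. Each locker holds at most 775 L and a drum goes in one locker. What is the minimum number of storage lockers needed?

8

Total = 700 + 625 + 600 + 575 + 500 + 375 + 375 + 350 + 275 + 250 + 250 + 175 + 150 + 125 = 5325 L.
Lower bound: ⌈5325/775⌉ = 7 storage lockers.
A packing using 8 storage lockers:
  locker 1: 700 = 700
  locker 2: 625 + 150 = 775
  locker 3: 600 + 175 = 775
  locker 4: 575 + 125 = 700
  locker 5: 500 + 275 = 775
  locker 6: 375 + 375 = 750
  locker 7: 350 + 250 = 600
  locker 8: 250 = 250
No arrangement into 7 storage lockers stays within capacity, so 8 is optimal.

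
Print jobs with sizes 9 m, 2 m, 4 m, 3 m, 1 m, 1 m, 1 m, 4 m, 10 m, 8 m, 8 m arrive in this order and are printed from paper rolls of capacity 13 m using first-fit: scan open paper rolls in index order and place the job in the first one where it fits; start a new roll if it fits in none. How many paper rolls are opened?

5

  9 → roll 1 (new)  [load 9/13]
  2 → roll 1  [load 11/13]
  4 → roll 2 (new)  [load 4/13]
  3 → roll 2  [load 7/13]
  1 → roll 1  [load 12/13]
  1 → roll 1  [load 13/13]
  1 → roll 2  [load 8/13]
  4 → roll 2  [load 12/13]
  10 → roll 3 (new)  [load 10/13]
  8 → roll 4 (new)  [load 8/13]
  8 → roll 5 (new)  [load 8/13]
5 paper rolls opened.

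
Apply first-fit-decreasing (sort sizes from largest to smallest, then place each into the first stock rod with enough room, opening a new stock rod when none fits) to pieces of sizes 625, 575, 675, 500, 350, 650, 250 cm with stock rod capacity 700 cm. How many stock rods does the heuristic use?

6

Sorted descending: 675, 650, 625, 575, 500, 350, 250.
  675 → stock rod 1 (new)  [load 675/700]
  650 → stock rod 2 (new)  [load 650/700]
  625 → stock rod 3 (new)  [load 625/700]
  575 → stock rod 4 (new)  [load 575/700]
  500 → stock rod 5 (new)  [load 500/700]
  350 → stock rod 6 (new)  [load 350/700]
  250 → stock rod 6  [load 600/700]
6 stock rods opened.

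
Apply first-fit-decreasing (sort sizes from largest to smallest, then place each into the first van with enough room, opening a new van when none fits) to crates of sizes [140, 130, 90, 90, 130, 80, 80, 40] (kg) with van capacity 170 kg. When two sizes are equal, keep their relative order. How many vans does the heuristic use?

5

Sorted descending: 140, 130, 130, 90, 90, 80, 80, 40.
  140 → van 1 (new)  [load 140/170]
  130 → van 2 (new)  [load 130/170]
  130 → van 3 (new)  [load 130/170]
  90 → van 4 (new)  [load 90/170]
  90 → van 5 (new)  [load 90/170]
  80 → van 4  [load 170/170]
  80 → van 5  [load 170/170]
  40 → van 2  [load 170/170]
5 vans opened.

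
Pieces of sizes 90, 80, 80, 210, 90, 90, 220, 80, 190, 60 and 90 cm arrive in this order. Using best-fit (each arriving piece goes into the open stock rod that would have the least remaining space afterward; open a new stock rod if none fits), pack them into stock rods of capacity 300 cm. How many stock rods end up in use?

5

  90 → stock rod 1 (new)  [load 90/300]
  80 → stock rod 1  [load 170/300]
  80 → stock rod 1  [load 250/300]
  210 → stock rod 2 (new)  [load 210/300]
  90 → stock rod 2  [load 300/300]
  90 → stock rod 3 (new)  [load 90/300]
  220 → stock rod 4 (new)  [load 220/300]
  80 → stock rod 4  [load 300/300]
  190 → stock rod 3  [load 280/300]
  60 → stock rod 5 (new)  [load 60/300]
  90 → stock rod 5  [load 150/300]
5 stock rods opened.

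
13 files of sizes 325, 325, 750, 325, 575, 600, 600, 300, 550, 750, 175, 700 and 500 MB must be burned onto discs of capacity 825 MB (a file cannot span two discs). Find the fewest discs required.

Total = 750 + 750 + 700 + 600 + 600 + 575 + 550 + 500 + 325 + 325 + 325 + 300 + 175 = 6475 MB.
Lower bound: ⌈6475/825⌉ = 8 discs.
A packing using 10 discs:
  disc 1: 750 = 750
  disc 2: 750 = 750
  disc 3: 700 = 700
  disc 4: 600 + 175 = 775
  disc 5: 600 = 600
  disc 6: 575 = 575
  disc 7: 550 = 550
  disc 8: 500 + 325 = 825
  disc 9: 325 + 325 = 650
  disc 10: 300 = 300
No arrangement into 9 discs stays within capacity, so 10 is optimal.

10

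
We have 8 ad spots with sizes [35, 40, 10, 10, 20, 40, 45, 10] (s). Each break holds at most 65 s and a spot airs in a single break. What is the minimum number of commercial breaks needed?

Total = 45 + 40 + 40 + 35 + 20 + 10 + 10 + 10 = 210 s.
Lower bound: ⌈210/65⌉ = 4 commercial breaks.
A packing using 4 commercial breaks:
  break 1: 45 + 20 = 65
  break 2: 40 + 10 + 10 = 60
  break 3: 40 + 10 = 50
  break 4: 35 = 35
This matches the lower bound, so 4 is optimal.

4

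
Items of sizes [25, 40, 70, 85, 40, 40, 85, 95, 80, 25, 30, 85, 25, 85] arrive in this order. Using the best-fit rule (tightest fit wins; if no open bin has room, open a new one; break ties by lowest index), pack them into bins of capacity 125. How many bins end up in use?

8

  25 → bin 1 (new)  [load 25/125]
  40 → bin 1  [load 65/125]
  70 → bin 2 (new)  [load 70/125]
  85 → bin 3 (new)  [load 85/125]
  40 → bin 3  [load 125/125]
  40 → bin 2  [load 110/125]
  85 → bin 4 (new)  [load 85/125]
  95 → bin 5 (new)  [load 95/125]
  80 → bin 6 (new)  [load 80/125]
  25 → bin 5  [load 120/125]
  30 → bin 4  [load 115/125]
  85 → bin 7 (new)  [load 85/125]
  25 → bin 7  [load 110/125]
  85 → bin 8 (new)  [load 85/125]
8 bins opened.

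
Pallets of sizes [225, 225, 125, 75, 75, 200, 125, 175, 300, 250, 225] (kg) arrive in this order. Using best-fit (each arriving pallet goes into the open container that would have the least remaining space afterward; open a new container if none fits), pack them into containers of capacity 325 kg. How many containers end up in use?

7

  225 → container 1 (new)  [load 225/325]
  225 → container 2 (new)  [load 225/325]
  125 → container 3 (new)  [load 125/325]
  75 → container 1  [load 300/325]
  75 → container 2  [load 300/325]
  200 → container 3  [load 325/325]
  125 → container 4 (new)  [load 125/325]
  175 → container 4  [load 300/325]
  300 → container 5 (new)  [load 300/325]
  250 → container 6 (new)  [load 250/325]
  225 → container 7 (new)  [load 225/325]
7 containers opened.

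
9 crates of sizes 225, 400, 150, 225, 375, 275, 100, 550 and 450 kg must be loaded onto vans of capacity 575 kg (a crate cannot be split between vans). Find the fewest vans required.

6

Total = 550 + 450 + 400 + 375 + 275 + 225 + 225 + 150 + 100 = 2750 kg.
Lower bound: ⌈2750/575⌉ = 5 vans.
A packing using 6 vans:
  van 1: 550 = 550
  van 2: 450 + 100 = 550
  van 3: 400 + 150 = 550
  van 4: 375 = 375
  van 5: 275 + 225 = 500
  van 6: 225 = 225
No arrangement into 5 vans stays within capacity, so 6 is optimal.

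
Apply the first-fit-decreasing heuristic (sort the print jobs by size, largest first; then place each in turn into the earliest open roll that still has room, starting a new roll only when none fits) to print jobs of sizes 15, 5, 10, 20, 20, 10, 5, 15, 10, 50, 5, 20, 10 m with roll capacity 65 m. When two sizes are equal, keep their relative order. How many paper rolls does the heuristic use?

Sorted descending: 50, 20, 20, 20, 15, 15, 10, 10, 10, 10, 5, 5, 5.
  50 → roll 1 (new)  [load 50/65]
  20 → roll 2 (new)  [load 20/65]
  20 → roll 2  [load 40/65]
  20 → roll 2  [load 60/65]
  15 → roll 1  [load 65/65]
  15 → roll 3 (new)  [load 15/65]
  10 → roll 3  [load 25/65]
  10 → roll 3  [load 35/65]
  10 → roll 3  [load 45/65]
  10 → roll 3  [load 55/65]
  5 → roll 2  [load 65/65]
  5 → roll 3  [load 60/65]
  5 → roll 3  [load 65/65]
3 paper rolls opened.

3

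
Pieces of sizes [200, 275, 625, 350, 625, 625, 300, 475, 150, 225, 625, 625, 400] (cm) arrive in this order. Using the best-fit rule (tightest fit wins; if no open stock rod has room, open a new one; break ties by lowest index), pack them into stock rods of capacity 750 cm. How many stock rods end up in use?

9

  200 → stock rod 1 (new)  [load 200/750]
  275 → stock rod 1  [load 475/750]
  625 → stock rod 2 (new)  [load 625/750]
  350 → stock rod 3 (new)  [load 350/750]
  625 → stock rod 4 (new)  [load 625/750]
  625 → stock rod 5 (new)  [load 625/750]
  300 → stock rod 3  [load 650/750]
  475 → stock rod 6 (new)  [load 475/750]
  150 → stock rod 1  [load 625/750]
  225 → stock rod 6  [load 700/750]
  625 → stock rod 7 (new)  [load 625/750]
  625 → stock rod 8 (new)  [load 625/750]
  400 → stock rod 9 (new)  [load 400/750]
9 stock rods opened.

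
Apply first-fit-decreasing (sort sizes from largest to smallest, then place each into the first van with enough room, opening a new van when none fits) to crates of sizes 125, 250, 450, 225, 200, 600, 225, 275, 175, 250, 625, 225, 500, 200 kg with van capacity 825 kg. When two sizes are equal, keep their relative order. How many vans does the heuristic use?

6

Sorted descending: 625, 600, 500, 450, 275, 250, 250, 225, 225, 225, 200, 200, 175, 125.
  625 → van 1 (new)  [load 625/825]
  600 → van 2 (new)  [load 600/825]
  500 → van 3 (new)  [load 500/825]
  450 → van 4 (new)  [load 450/825]
  275 → van 3  [load 775/825]
  250 → van 4  [load 700/825]
  250 → van 5 (new)  [load 250/825]
  225 → van 2  [load 825/825]
  225 → van 5  [load 475/825]
  225 → van 5  [load 700/825]
  200 → van 1  [load 825/825]
  200 → van 6 (new)  [load 200/825]
  175 → van 6  [load 375/825]
  125 → van 4  [load 825/825]
6 vans opened.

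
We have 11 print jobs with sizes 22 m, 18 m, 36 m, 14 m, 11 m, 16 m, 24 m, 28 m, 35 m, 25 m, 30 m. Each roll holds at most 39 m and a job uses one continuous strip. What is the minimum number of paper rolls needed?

8

Total = 36 + 35 + 30 + 28 + 25 + 24 + 22 + 18 + 16 + 14 + 11 = 259 m.
Lower bound: ⌈259/39⌉ = 7 paper rolls.
A packing using 8 paper rolls:
  roll 1: 36 = 36
  roll 2: 35 = 35
  roll 3: 30 = 30
  roll 4: 28 + 11 = 39
  roll 5: 25 + 14 = 39
  roll 6: 24 = 24
  roll 7: 22 + 16 = 38
  roll 8: 18 = 18
No arrangement into 7 paper rolls stays within capacity, so 8 is optimal.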